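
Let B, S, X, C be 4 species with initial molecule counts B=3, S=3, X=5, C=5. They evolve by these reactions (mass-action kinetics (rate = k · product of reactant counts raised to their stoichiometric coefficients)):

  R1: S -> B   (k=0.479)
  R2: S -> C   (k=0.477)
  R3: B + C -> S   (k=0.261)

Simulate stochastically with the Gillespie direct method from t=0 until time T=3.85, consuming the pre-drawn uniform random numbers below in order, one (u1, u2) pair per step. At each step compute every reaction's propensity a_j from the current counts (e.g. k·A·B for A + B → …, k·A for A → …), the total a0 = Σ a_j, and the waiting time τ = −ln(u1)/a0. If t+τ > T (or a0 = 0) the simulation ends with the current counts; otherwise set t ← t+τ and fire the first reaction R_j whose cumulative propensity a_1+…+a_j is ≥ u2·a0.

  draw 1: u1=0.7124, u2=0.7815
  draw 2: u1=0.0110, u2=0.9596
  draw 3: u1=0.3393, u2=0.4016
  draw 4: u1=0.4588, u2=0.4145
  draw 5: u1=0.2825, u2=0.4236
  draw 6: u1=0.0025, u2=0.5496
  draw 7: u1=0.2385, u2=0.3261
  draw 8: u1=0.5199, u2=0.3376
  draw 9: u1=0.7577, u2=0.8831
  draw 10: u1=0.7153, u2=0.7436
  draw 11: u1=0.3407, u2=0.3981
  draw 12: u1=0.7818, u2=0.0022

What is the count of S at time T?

t=0.000: B=3 S=3 X=5 C=5
Draw 1: a1=1.437, a2=1.431, a3=3.915, a0=6.783; τ=−ln(0.7124)/6.783=0.050 → t=0.050; u2·a0=0.7815·6.783=5.301; a1+a2=2.868 < 5.301 ≤ a1+…+a3=6.783 → R3 fires; B=2 S=4 X=5 C=4
Draw 2: a1=1.916, a2=1.908, a3=2.088, a0=5.912; τ=−ln(0.0110)/5.912=0.763 → t=0.813; u2·a0=0.9596·5.912=5.673; a1+a2=3.824 < 5.673 ≤ a1+…+a3=5.912 → R3 fires; B=1 S=5 X=5 C=3
Draw 3: a1=2.395, a2=2.385, a3=0.783, a0=5.563; τ=−ln(0.3393)/5.563=0.194 → t=1.007; u2·a0=0.4016·5.563=2.234 ≤ a1=2.395 → R1 fires; B=2 S=4 X=5 C=3
Draw 4: a1=1.916, a2=1.908, a3=1.566, a0=5.390; τ=−ln(0.4588)/5.390=0.145 → t=1.152; u2·a0=0.4145·5.390=2.234; a1=1.916 < 2.234 ≤ a1+a2=3.824 → R2 fires; B=2 S=3 X=5 C=4
Draw 5: a1=1.437, a2=1.431, a3=2.088, a0=4.956; τ=−ln(0.2825)/4.956=0.255 → t=1.407; u2·a0=0.4236·4.956=2.099; a1=1.437 < 2.099 ≤ a1+a2=2.868 → R2 fires; B=2 S=2 X=5 C=5
Draw 6: a1=0.958, a2=0.954, a3=2.610, a0=4.522; τ=−ln(0.0025)/4.522=1.325 → t=2.732; u2·a0=0.5496·4.522=2.485; a1+a2=1.912 < 2.485 ≤ a1+…+a3=4.522 → R3 fires; B=1 S=3 X=5 C=4
Draw 7: a1=1.437, a2=1.431, a3=1.044, a0=3.912; τ=−ln(0.2385)/3.912=0.366 → t=3.098; u2·a0=0.3261·3.912=1.276 ≤ a1=1.437 → R1 fires; B=2 S=2 X=5 C=4
Draw 8: a1=0.958, a2=0.954, a3=2.088, a0=4.000; τ=−ln(0.5199)/4.000=0.164 → t=3.262; u2·a0=0.3376·4.000=1.350; a1=0.958 < 1.350 ≤ a1+a2=1.912 → R2 fires; B=2 S=1 X=5 C=5
Draw 9: a1=0.479, a2=0.477, a3=2.610, a0=3.566; τ=−ln(0.7577)/3.566=0.078 → t=3.339; u2·a0=0.8831·3.566=3.149; a1+a2=0.956 < 3.149 ≤ a1+…+a3=3.566 → R3 fires; B=1 S=2 X=5 C=4
Draw 10: a1=0.958, a2=0.954, a3=1.044, a0=2.956; τ=−ln(0.7153)/2.956=0.113 → t=3.453; u2·a0=0.7436·2.956=2.198; a1+a2=1.912 < 2.198 ≤ a1+…+a3=2.956 → R3 fires; B=0 S=3 X=5 C=3
Draw 11: a1=1.437, a2=1.431, a3=0.000, a0=2.868; τ=−ln(0.3407)/2.868=0.375 → t=3.828; u2·a0=0.3981·2.868=1.142 ≤ a1=1.437 → R1 fires; B=1 S=2 X=5 C=3
Draw 12: a1=0.958, a2=0.954, a3=0.783, a0=2.695; τ=−ln(0.7818)/2.695=0.091 → t=3.920 > T=3.85: stop.
Read off S at T=3.85: 2

S at T = 2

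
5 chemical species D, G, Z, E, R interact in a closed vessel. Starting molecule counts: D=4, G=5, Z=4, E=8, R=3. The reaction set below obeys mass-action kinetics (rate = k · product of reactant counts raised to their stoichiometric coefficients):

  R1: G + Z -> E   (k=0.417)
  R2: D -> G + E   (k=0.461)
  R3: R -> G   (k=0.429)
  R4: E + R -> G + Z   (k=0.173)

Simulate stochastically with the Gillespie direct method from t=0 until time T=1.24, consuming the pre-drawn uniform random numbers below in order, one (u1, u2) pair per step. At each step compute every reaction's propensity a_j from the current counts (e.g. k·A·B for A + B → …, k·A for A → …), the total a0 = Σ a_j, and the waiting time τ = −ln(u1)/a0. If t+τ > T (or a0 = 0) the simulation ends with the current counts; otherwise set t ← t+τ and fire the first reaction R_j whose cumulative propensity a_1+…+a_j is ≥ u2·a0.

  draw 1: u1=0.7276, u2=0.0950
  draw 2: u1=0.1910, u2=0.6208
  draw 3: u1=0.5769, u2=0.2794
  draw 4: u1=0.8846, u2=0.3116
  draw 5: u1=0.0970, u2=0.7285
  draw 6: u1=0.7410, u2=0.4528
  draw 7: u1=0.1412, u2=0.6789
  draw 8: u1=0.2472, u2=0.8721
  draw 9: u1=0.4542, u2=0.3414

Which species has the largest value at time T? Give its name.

Dominant species at T: E

t=0.000: D=4 G=5 Z=4 E=8 R=3
Draw 1: a1=8.340, a2=1.844, a3=1.287, a4=4.152, a0=15.623; τ=−ln(0.7276)/15.623=0.020 → t=0.020; u2·a0=0.0950·15.623=1.484 ≤ a1=8.340 → R1 fires; D=4 G=4 Z=3 E=9 R=3
Draw 2: a1=5.004, a2=1.844, a3=1.287, a4=4.671, a0=12.806; τ=−ln(0.1910)/12.806=0.129 → t=0.150; u2·a0=0.6208·12.806=7.950; a1+a2=6.848 < 7.950 ≤ a1+…+a3=8.135 → R3 fires; D=4 G=5 Z=3 E=9 R=2
Draw 3: a1=6.255, a2=1.844, a3=0.858, a4=3.114, a0=12.071; τ=−ln(0.5769)/12.071=0.046 → t=0.195; u2·a0=0.2794·12.071=3.373 ≤ a1=6.255 → R1 fires; D=4 G=4 Z=2 E=10 R=2
Draw 4: a1=3.336, a2=1.844, a3=0.858, a4=3.460, a0=9.498; τ=−ln(0.8846)/9.498=0.013 → t=0.208; u2·a0=0.3116·9.498=2.960 ≤ a1=3.336 → R1 fires; D=4 G=3 Z=1 E=11 R=2
Draw 5: a1=1.251, a2=1.844, a3=0.858, a4=3.806, a0=7.759; τ=−ln(0.0970)/7.759=0.301 → t=0.509; u2·a0=0.7285·7.759=5.652; a1+…+a3=3.953 < 5.652 ≤ a1+…+a4=7.759 → R4 fires; D=4 G=4 Z=2 E=10 R=1
Draw 6: a1=3.336, a2=1.844, a3=0.429, a4=1.730, a0=7.339; τ=−ln(0.7410)/7.339=0.041 → t=0.550; u2·a0=0.4528·7.339=3.323 ≤ a1=3.336 → R1 fires; D=4 G=3 Z=1 E=11 R=1
Draw 7: a1=1.251, a2=1.844, a3=0.429, a4=1.903, a0=5.427; τ=−ln(0.1412)/5.427=0.361 → t=0.910; u2·a0=0.6789·5.427=3.684; a1+…+a3=3.524 < 3.684 ≤ a1+…+a4=5.427 → R4 fires; D=4 G=4 Z=2 E=10 R=0
Draw 8: a1=3.336, a2=1.844, a3=0.000, a4=0.000, a0=5.180; τ=−ln(0.2472)/5.180=0.270 → t=1.180; u2·a0=0.8721·5.180=4.517; a1=3.336 < 4.517 ≤ a1+a2=5.180 → R2 fires; D=3 G=5 Z=2 E=11 R=0
Draw 9: a1=4.170, a2=1.383, a3=0.000, a4=0.000, a0=5.553; τ=−ln(0.4542)/5.553=0.142 → t=1.322 > T=1.24: stop.
At T=1.24: D=3 G=5 Z=2 E=11 R=0; the largest is E.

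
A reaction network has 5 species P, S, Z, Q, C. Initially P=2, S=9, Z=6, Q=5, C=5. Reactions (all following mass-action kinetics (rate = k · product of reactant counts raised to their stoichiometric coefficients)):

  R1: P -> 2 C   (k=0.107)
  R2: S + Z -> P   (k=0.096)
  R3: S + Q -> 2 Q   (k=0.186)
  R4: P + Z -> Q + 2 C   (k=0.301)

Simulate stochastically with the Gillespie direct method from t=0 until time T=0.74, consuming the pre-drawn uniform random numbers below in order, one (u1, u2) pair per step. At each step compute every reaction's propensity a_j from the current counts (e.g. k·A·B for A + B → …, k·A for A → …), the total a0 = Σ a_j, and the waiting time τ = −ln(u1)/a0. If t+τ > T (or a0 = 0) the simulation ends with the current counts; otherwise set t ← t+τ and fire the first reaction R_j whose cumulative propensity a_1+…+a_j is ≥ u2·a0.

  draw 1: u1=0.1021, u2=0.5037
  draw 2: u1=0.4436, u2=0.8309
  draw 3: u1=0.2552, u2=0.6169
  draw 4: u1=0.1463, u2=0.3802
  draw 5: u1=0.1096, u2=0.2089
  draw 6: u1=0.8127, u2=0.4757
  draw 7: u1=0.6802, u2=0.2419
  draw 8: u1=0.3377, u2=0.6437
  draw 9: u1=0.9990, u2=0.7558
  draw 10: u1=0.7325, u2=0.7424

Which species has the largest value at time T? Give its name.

t=0.000: P=2 S=9 Z=6 Q=5 C=5
Draw 1: a1=0.214, a2=5.184, a3=8.370, a4=3.612, a0=17.380; τ=−ln(0.1021)/17.380=0.131 → t=0.131; u2·a0=0.5037·17.380=8.754; a1+a2=5.398 < 8.754 ≤ a1+…+a3=13.768 → R3 fires; P=2 S=8 Z=6 Q=6 C=5
Draw 2: a1=0.214, a2=4.608, a3=8.928, a4=3.612, a0=17.362; τ=−ln(0.4436)/17.362=0.047 → t=0.178; u2·a0=0.8309·17.362=14.426; a1+…+a3=13.750 < 14.426 ≤ a1+…+a4=17.362 → R4 fires; P=1 S=8 Z=5 Q=7 C=7
Draw 3: a1=0.107, a2=3.840, a3=10.416, a4=1.505, a0=15.868; τ=−ln(0.2552)/15.868=0.086 → t=0.264; u2·a0=0.6169·15.868=9.789; a1+a2=3.947 < 9.789 ≤ a1+…+a3=14.363 → R3 fires; P=1 S=7 Z=5 Q=8 C=7
Draw 4: a1=0.107, a2=3.360, a3=10.416, a4=1.505, a0=15.388; τ=−ln(0.1463)/15.388=0.125 → t=0.389; u2·a0=0.3802·15.388=5.851; a1+a2=3.467 < 5.851 ≤ a1+…+a3=13.883 → R3 fires; P=1 S=6 Z=5 Q=9 C=7
Draw 5: a1=0.107, a2=2.880, a3=10.044, a4=1.505, a0=14.536; τ=−ln(0.1096)/14.536=0.152 → t=0.541; u2·a0=0.2089·14.536=3.037; a1+a2=2.987 < 3.037 ≤ a1+…+a3=13.031 → R3 fires; P=1 S=5 Z=5 Q=10 C=7
Draw 6: a1=0.107, a2=2.400, a3=9.300, a4=1.505, a0=13.312; τ=−ln(0.8127)/13.312=0.016 → t=0.557; u2·a0=0.4757·13.312=6.333; a1+a2=2.507 < 6.333 ≤ a1+…+a3=11.807 → R3 fires; P=1 S=4 Z=5 Q=11 C=7
Draw 7: a1=0.107, a2=1.920, a3=8.184, a4=1.505, a0=11.716; τ=−ln(0.6802)/11.716=0.033 → t=0.590; u2·a0=0.2419·11.716=2.834; a1+a2=2.027 < 2.834 ≤ a1+…+a3=10.211 → R3 fires; P=1 S=3 Z=5 Q=12 C=7
Draw 8: a1=0.107, a2=1.440, a3=6.696, a4=1.505, a0=9.748; τ=−ln(0.3377)/9.748=0.111 → t=0.701; u2·a0=0.6437·9.748=6.275; a1+a2=1.547 < 6.275 ≤ a1+…+a3=8.243 → R3 fires; P=1 S=2 Z=5 Q=13 C=7
Draw 9: a1=0.107, a2=0.960, a3=4.836, a4=1.505, a0=7.408; τ=−ln(0.9990)/7.408=0.000 → t=0.701; u2·a0=0.7558·7.408=5.599; a1+a2=1.067 < 5.599 ≤ a1+…+a3=5.903 → R3 fires; P=1 S=1 Z=5 Q=14 C=7
Draw 10: a1=0.107, a2=0.480, a3=2.604, a4=1.505, a0=4.696; τ=−ln(0.7325)/4.696=0.066 → t=0.767 > T=0.74: stop.
At T=0.74: P=1 S=1 Z=5 Q=14 C=7; the largest is Q.

Dominant species at T: Q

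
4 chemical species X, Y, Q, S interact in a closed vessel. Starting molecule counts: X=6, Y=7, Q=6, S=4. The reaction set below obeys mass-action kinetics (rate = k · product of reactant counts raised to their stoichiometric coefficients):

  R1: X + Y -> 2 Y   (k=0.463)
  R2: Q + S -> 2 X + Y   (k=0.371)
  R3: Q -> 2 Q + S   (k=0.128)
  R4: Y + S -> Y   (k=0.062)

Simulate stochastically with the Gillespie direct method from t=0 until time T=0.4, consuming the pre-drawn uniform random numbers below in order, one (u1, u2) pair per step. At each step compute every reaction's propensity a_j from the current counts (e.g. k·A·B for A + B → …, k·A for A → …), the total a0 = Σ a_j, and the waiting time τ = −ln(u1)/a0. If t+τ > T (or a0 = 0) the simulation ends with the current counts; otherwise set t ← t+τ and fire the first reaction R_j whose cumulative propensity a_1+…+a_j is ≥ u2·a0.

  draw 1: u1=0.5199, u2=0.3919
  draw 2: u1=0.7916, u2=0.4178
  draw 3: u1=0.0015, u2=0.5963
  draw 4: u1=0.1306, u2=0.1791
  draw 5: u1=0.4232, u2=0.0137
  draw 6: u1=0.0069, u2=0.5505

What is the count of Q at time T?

Q at T = 5

t=0.000: X=6 Y=7 Q=6 S=4
Draw 1: a1=19.446, a2=8.904, a3=0.768, a4=1.736, a0=30.854; τ=−ln(0.5199)/30.854=0.021 → t=0.021; u2·a0=0.3919·30.854=12.092 ≤ a1=19.446 → R1 fires; X=5 Y=8 Q=6 S=4
Draw 2: a1=18.520, a2=8.904, a3=0.768, a4=1.984, a0=30.176; τ=−ln(0.7916)/30.176=0.008 → t=0.029; u2·a0=0.4178·30.176=12.608 ≤ a1=18.520 → R1 fires; X=4 Y=9 Q=6 S=4
Draw 3: a1=16.668, a2=8.904, a3=0.768, a4=2.232, a0=28.572; τ=−ln(0.0015)/28.572=0.228 → t=0.257; u2·a0=0.5963·28.572=17.037; a1=16.668 < 17.037 ≤ a1+a2=25.572 → R2 fires; X=6 Y=10 Q=5 S=3
Draw 4: a1=27.780, a2=5.565, a3=0.640, a4=1.860, a0=35.845; τ=−ln(0.1306)/35.845=0.057 → t=0.313; u2·a0=0.1791·35.845=6.420 ≤ a1=27.780 → R1 fires; X=5 Y=11 Q=5 S=3
Draw 5: a1=25.465, a2=5.565, a3=0.640, a4=2.046, a0=33.716; τ=−ln(0.4232)/33.716=0.026 → t=0.339; u2·a0=0.0137·33.716=0.462 ≤ a1=25.465 → R1 fires; X=4 Y=12 Q=5 S=3
Draw 6: a1=22.224, a2=5.565, a3=0.640, a4=2.232, a0=30.661; τ=−ln(0.0069)/30.661=0.162 → t=0.501 > T=0.4: stop.
Read off Q at T=0.4: 5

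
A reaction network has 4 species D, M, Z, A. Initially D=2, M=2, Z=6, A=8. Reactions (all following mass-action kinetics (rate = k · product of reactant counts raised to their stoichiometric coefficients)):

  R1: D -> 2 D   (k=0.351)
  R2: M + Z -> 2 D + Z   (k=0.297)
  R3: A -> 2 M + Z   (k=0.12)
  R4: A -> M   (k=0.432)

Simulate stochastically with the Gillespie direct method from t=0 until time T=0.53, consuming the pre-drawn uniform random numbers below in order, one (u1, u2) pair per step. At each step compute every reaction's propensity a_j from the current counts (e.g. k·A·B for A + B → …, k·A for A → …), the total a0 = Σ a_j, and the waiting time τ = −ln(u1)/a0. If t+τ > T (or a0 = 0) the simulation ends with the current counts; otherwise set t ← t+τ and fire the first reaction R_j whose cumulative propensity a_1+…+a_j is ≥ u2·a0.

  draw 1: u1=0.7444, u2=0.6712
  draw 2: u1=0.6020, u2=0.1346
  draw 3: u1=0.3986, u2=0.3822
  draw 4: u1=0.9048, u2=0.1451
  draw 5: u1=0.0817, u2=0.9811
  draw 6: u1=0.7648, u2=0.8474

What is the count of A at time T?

t=0.000: D=2 M=2 Z=6 A=8
Draw 1: a1=0.702, a2=3.564, a3=0.960, a4=3.456, a0=8.682; τ=−ln(0.7444)/8.682=0.034 → t=0.034; u2·a0=0.6712·8.682=5.827; a1+…+a3=5.226 < 5.827 ≤ a1+…+a4=8.682 → R4 fires; D=2 M=3 Z=6 A=7
Draw 2: a1=0.702, a2=5.346, a3=0.840, a4=3.024, a0=9.912; τ=−ln(0.6020)/9.912=0.051 → t=0.085; u2·a0=0.1346·9.912=1.334; a1=0.702 < 1.334 ≤ a1+a2=6.048 → R2 fires; D=4 M=2 Z=6 A=7
Draw 3: a1=1.404, a2=3.564, a3=0.840, a4=3.024, a0=8.832; τ=−ln(0.3986)/8.832=0.104 → t=0.189; u2·a0=0.3822·8.832=3.376; a1=1.404 < 3.376 ≤ a1+a2=4.968 → R2 fires; D=6 M=1 Z=6 A=7
Draw 4: a1=2.106, a2=1.782, a3=0.840, a4=3.024, a0=7.752; τ=−ln(0.9048)/7.752=0.013 → t=0.202; u2·a0=0.1451·7.752=1.125 ≤ a1=2.106 → R1 fires; D=7 M=1 Z=6 A=7
Draw 5: a1=2.457, a2=1.782, a3=0.840, a4=3.024, a0=8.103; τ=−ln(0.0817)/8.103=0.309 → t=0.511; u2·a0=0.9811·8.103=7.950; a1+…+a3=5.079 < 7.950 ≤ a1+…+a4=8.103 → R4 fires; D=7 M=2 Z=6 A=6
Draw 6: a1=2.457, a2=3.564, a3=0.720, a4=2.592, a0=9.333; τ=−ln(0.7648)/9.333=0.029 → t=0.540 > T=0.53: stop.
Read off A at T=0.53: 6

A at T = 6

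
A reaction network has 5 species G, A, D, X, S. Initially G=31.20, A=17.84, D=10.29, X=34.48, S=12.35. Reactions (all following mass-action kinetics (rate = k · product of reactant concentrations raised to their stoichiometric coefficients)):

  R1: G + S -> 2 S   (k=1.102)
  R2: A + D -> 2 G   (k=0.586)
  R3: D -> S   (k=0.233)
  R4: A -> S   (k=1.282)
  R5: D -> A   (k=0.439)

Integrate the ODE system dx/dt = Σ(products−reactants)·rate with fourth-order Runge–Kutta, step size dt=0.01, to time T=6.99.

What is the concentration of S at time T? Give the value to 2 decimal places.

RK4 with dt=0.01: 699 steps to T=6.99. Trajectory (selected grid times):
t=0.00: G=31.20 A=17.84 D=10.29 X=34.48 S=12.35
t=0.78: G=0.01 A=2.96 D=0.30 X=34.48 S=68.40
t=1.55: G=0.00 A=1.06 D=0.08 X=34.48 S=70.54
t=2.33: G=0.00 A=0.39 D=0.03 X=34.48 S=71.26
t=3.11: G=0.00 A=0.15 D=0.02 X=34.48 S=71.51
t=3.88: G=0.00 A=0.06 D=0.01 X=34.48 S=71.61
t=4.66: G=0.00 A=0.02 D=0.01 X=34.48 S=71.65
t=5.44: G=0.00 A=0.01 D=0.00 X=34.48 S=71.67
t=6.21: G=0.00 A=0.00 D=0.00 X=34.48 S=71.67
t=6.99: G=0.00 A=0.00 D=0.00 X=34.48 S=71.68
Read off S at T=6.99: 71.68

S at T = 71.68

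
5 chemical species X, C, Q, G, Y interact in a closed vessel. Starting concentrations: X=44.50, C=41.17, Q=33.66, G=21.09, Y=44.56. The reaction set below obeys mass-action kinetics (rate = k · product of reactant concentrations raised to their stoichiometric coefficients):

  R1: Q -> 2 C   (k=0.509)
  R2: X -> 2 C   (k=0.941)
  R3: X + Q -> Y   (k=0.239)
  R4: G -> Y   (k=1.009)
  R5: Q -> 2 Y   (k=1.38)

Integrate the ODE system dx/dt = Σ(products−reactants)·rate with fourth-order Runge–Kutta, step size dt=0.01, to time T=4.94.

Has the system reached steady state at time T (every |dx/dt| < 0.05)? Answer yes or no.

RK4 with dt=0.01: 494 steps to T=4.94. Trajectory (selected grid times):
t=0.00: X=44.50 C=41.17 Q=33.66 G=21.09 Y=44.56
t=0.55: X=10.16 C=63.98 Q=1.10 G=12.11 Y=89.59
t=1.10: X=5.71 C=72.15 Q=0.14 G=6.95 Y=95.93
t=1.65: X=3.37 C=76.78 Q=0.03 G=3.99 Y=99.03
t=2.20: X=2.01 C=79.51 Q=0.01 G=2.29 Y=100.76
t=2.74: X=1.21 C=81.11 Q=0.00 G=1.33 Y=101.73
t=3.29: X=0.72 C=82.08 Q=0.00 G=0.76 Y=102.30
t=3.84: X=0.43 C=82.66 Q=0.00 G=0.44 Y=102.63
t=4.39: X=0.26 C=83.01 Q=0.00 G=0.25 Y=102.81
t=4.94: X=0.15 C=83.21 Q=0.00 G=0.14 Y=102.92
Rates at T: R1=0.0000, R2=0.1432, R3=0.0000, R4=0.1456, R5=0.0000
dx/dt at T (Σ net stoichiometry × rate): X=-0.1432, C=+0.2863, Q=-0.0000, G=-0.1456, Y=+0.1457
Largest |dx/dt| is |+0.2863| (C) ≥ 0.05 → not steady.

Steady state at T: no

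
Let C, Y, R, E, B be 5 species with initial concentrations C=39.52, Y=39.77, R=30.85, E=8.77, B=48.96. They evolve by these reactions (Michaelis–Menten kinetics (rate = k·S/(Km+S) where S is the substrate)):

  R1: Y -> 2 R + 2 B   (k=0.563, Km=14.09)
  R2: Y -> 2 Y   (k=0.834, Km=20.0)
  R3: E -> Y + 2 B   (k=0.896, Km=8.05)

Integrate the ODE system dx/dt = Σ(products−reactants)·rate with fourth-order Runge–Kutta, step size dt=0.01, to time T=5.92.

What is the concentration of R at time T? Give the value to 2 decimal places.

RK4 with dt=0.01: 592 steps to T=5.92. Trajectory (selected grid times):
t=0.00: C=39.52 Y=39.77 R=30.85 E=8.77 B=48.96
t=0.66: C=39.52 Y=40.17 R=31.40 E=8.46 B=50.12
t=1.32: C=39.52 Y=40.56 R=31.95 E=8.16 B=51.27
t=1.97: C=39.52 Y=40.94 R=32.49 E=7.87 B=52.40
t=2.63: C=39.52 Y=41.33 R=33.05 E=7.58 B=53.53
t=3.29: C=39.52 Y=41.70 R=33.60 E=7.30 B=54.65
t=3.95: C=39.52 Y=42.08 R=34.16 E=7.02 B=55.77
t=4.60: C=39.52 Y=42.44 R=34.71 E=6.75 B=56.85
t=5.26: C=39.52 Y=42.80 R=35.27 E=6.49 B=57.94
t=5.92: C=39.52 Y=43.16 R=35.83 E=6.22 B=59.03
Read off R at T=5.92: 35.83

R at T = 35.83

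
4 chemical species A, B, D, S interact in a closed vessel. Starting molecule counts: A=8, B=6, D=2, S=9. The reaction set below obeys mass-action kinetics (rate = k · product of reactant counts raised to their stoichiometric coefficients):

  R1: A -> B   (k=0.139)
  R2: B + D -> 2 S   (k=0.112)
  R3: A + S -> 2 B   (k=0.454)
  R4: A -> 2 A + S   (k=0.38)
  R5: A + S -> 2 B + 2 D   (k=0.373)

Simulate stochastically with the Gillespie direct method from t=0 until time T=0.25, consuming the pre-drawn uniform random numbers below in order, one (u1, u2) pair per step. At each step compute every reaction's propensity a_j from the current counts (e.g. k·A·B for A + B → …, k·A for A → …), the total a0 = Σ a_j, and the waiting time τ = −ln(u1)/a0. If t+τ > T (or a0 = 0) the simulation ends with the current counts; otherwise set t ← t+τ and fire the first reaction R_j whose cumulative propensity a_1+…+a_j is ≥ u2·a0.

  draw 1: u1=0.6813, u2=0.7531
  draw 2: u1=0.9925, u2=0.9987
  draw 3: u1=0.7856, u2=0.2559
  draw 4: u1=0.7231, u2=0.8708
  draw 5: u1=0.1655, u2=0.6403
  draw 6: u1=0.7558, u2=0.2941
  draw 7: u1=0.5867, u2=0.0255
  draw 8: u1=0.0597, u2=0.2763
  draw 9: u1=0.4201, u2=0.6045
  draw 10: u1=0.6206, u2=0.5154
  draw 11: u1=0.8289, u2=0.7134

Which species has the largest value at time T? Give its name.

t=0.000: A=8 B=6 D=2 S=9
Draw 1: a1=1.112, a2=1.344, a3=32.688, a4=3.040, a5=26.856, a0=65.040; τ=−ln(0.6813)/65.040=0.006 → t=0.006; u2·a0=0.7531·65.040=48.982; a1+…+a4=38.184 < 48.982 ≤ a1+…+a5=65.040 → R5 fires; A=7 B=8 D=4 S=8
Draw 2: a1=0.973, a2=3.584, a3=25.424, a4=2.660, a5=20.888, a0=53.529; τ=−ln(0.9925)/53.529=0.000 → t=0.006; u2·a0=0.9987·53.529=53.459; a1+…+a4=32.641 < 53.459 ≤ a1+…+a5=53.529 → R5 fires; A=6 B=10 D=6 S=7
Draw 3: a1=0.834, a2=6.720, a3=19.068, a4=2.280, a5=15.666, a0=44.568; τ=−ln(0.7856)/44.568=0.005 → t=0.011; u2·a0=0.2559·44.568=11.405; a1+a2=7.554 < 11.405 ≤ a1+…+a3=26.622 → R3 fires; A=5 B=12 D=6 S=6
Draw 4: a1=0.695, a2=8.064, a3=13.620, a4=1.900, a5=11.190, a0=35.469; τ=−ln(0.7231)/35.469=0.009 → t=0.021; u2·a0=0.8708·35.469=30.886; a1+…+a4=24.279 < 30.886 ≤ a1+…+a5=35.469 → R5 fires; A=4 B=14 D=8 S=5
Draw 5: a1=0.556, a2=12.544, a3=9.080, a4=1.520, a5=7.460, a0=31.160; τ=−ln(0.1655)/31.160=0.058 → t=0.078; u2·a0=0.6403·31.160=19.952; a1+a2=13.100 < 19.952 ≤ a1+…+a3=22.180 → R3 fires; A=3 B=16 D=8 S=4
Draw 6: a1=0.417, a2=14.336, a3=5.448, a4=1.140, a5=4.476, a0=25.817; τ=−ln(0.7558)/25.817=0.011 → t=0.089; u2·a0=0.2941·25.817=7.593; a1=0.417 < 7.593 ≤ a1+a2=14.753 → R2 fires; A=3 B=15 D=7 S=6
Draw 7: a1=0.417, a2=11.760, a3=8.172, a4=1.140, a5=6.714, a0=28.203; τ=−ln(0.5867)/28.203=0.019 → t=0.108; u2·a0=0.0255·28.203=0.719; a1=0.417 < 0.719 ≤ a1+a2=12.177 → R2 fires; A=3 B=14 D=6 S=8
Draw 8: a1=0.417, a2=9.408, a3=10.896, a4=1.140, a5=8.952, a0=30.813; τ=−ln(0.0597)/30.813=0.091 → t=0.200; u2·a0=0.2763·30.813=8.514; a1=0.417 < 8.514 ≤ a1+a2=9.825 → R2 fires; A=3 B=13 D=5 S=10
Draw 9: a1=0.417, a2=7.280, a3=13.620, a4=1.140, a5=11.190, a0=33.647; τ=−ln(0.4201)/33.647=0.026 → t=0.225; u2·a0=0.6045·33.647=20.340; a1+a2=7.697 < 20.340 ≤ a1+…+a3=21.317 → R3 fires; A=2 B=15 D=5 S=9
Draw 10: a1=0.278, a2=8.400, a3=8.172, a4=0.760, a5=6.714, a0=24.324; τ=−ln(0.6206)/24.324=0.020 → t=0.245; u2·a0=0.5154·24.324=12.537; a1+a2=8.678 < 12.537 ≤ a1+…+a3=16.850 → R3 fires; A=1 B=17 D=5 S=8
Draw 11: a1=0.139, a2=9.520, a3=3.632, a4=0.380, a5=2.984, a0=16.655; τ=−ln(0.8289)/16.655=0.011 → t=0.256 > T=0.25: stop.
At T=0.25: A=1 B=17 D=5 S=8; the largest is B.

Dominant species at T: B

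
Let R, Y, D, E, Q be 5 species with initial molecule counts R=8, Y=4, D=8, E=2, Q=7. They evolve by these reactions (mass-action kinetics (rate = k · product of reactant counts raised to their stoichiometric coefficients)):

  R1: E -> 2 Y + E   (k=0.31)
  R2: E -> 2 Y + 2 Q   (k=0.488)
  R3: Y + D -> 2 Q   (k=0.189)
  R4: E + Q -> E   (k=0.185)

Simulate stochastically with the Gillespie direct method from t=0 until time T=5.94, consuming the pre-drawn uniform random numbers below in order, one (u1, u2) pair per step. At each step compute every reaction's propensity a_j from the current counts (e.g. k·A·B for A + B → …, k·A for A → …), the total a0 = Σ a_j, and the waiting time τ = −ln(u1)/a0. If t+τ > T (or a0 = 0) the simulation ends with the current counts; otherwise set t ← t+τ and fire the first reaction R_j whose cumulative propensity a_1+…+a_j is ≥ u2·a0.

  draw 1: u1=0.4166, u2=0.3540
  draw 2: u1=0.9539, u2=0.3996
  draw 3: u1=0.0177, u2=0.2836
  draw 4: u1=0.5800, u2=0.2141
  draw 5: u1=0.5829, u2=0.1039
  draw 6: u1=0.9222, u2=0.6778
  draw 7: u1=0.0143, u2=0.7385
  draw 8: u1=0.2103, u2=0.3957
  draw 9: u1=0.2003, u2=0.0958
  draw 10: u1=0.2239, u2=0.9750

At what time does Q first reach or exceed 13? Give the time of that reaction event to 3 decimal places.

Threshold first reached at t = 0.599

t=0.000: R=8 Y=4 D=8 E=2 Q=7
Draw 1: a1=0.620, a2=0.976, a3=6.048, a4=2.590, a0=10.234; τ=−ln(0.4166)/10.234=0.086 → t=0.086; u2·a0=0.3540·10.234=3.623; a1+a2=1.596 < 3.623 ≤ a1+…+a3=7.644 → R3 fires; R=8 Y=3 D=7 E=2 Q=9
Draw 2: a1=0.620, a2=0.976, a3=3.969, a4=3.330, a0=8.895; τ=−ln(0.9539)/8.895=0.005 → t=0.091; u2·a0=0.3996·8.895=3.554; a1+a2=1.596 < 3.554 ≤ a1+…+a3=5.565 → R3 fires; R=8 Y=2 D=6 E=2 Q=11
Draw 3: a1=0.620, a2=0.976, a3=2.268, a4=4.070, a0=7.934; τ=−ln(0.0177)/7.934=0.508 → t=0.599; u2·a0=0.2836·7.934=2.250; a1+a2=1.596 < 2.250 ≤ a1+…+a3=3.864 → R3 fires; R=8 Y=1 D=5 E=2 Q=13
Draw 4: a1=0.620, a2=0.976, a3=0.945, a4=4.810, a0=7.351; τ=−ln(0.5800)/7.351=0.074 → t=0.673; u2·a0=0.2141·7.351=1.574; a1=0.620 < 1.574 ≤ a1+a2=1.596 → R2 fires; R=8 Y=3 D=5 E=1 Q=15
Draw 5: a1=0.310, a2=0.488, a3=2.835, a4=2.775, a0=6.408; τ=−ln(0.5829)/6.408=0.084 → t=0.758; u2·a0=0.1039·6.408=0.666; a1=0.310 < 0.666 ≤ a1+a2=0.798 → R2 fires; R=8 Y=5 D=5 E=0 Q=17
Draw 6: a1=0.000, a2=0.000, a3=4.725, a4=0.000, a0=4.725; τ=−ln(0.9222)/4.725=0.017 → t=0.775; u2·a0=0.6778·4.725=3.203; a1+a2=0.000 < 3.203 ≤ a1+…+a3=4.725 → R3 fires; R=8 Y=4 D=4 E=0 Q=19
Draw 7: a1=0.000, a2=0.000, a3=3.024, a4=0.000, a0=3.024; τ=−ln(0.0143)/3.024=1.405 → t=2.179; u2·a0=0.7385·3.024=2.233; a1+a2=0.000 < 2.233 ≤ a1+…+a3=3.024 → R3 fires; R=8 Y=3 D=3 E=0 Q=21
Draw 8: a1=0.000, a2=0.000, a3=1.701, a4=0.000, a0=1.701; τ=−ln(0.2103)/1.701=0.917 → t=3.096; u2·a0=0.3957·1.701=0.673; a1+a2=0.000 < 0.673 ≤ a1+…+a3=1.701 → R3 fires; R=8 Y=2 D=2 E=0 Q=23
Draw 9: a1=0.000, a2=0.000, a3=0.756, a4=0.000, a0=0.756; τ=−ln(0.2003)/0.756=2.127 → t=5.223; u2·a0=0.0958·0.756=0.072; a1+a2=0.000 < 0.072 ≤ a1+…+a3=0.756 → R3 fires; R=8 Y=1 D=1 E=0 Q=25
Draw 10: a1=0.000, a2=0.000, a3=0.189, a4=0.000, a0=0.189; τ=−ln(0.2239)/0.189=7.918 → t=13.141 > T=5.94: stop.
Q first becomes ≥ 13 when it reaches 13 at the event at t=0.599.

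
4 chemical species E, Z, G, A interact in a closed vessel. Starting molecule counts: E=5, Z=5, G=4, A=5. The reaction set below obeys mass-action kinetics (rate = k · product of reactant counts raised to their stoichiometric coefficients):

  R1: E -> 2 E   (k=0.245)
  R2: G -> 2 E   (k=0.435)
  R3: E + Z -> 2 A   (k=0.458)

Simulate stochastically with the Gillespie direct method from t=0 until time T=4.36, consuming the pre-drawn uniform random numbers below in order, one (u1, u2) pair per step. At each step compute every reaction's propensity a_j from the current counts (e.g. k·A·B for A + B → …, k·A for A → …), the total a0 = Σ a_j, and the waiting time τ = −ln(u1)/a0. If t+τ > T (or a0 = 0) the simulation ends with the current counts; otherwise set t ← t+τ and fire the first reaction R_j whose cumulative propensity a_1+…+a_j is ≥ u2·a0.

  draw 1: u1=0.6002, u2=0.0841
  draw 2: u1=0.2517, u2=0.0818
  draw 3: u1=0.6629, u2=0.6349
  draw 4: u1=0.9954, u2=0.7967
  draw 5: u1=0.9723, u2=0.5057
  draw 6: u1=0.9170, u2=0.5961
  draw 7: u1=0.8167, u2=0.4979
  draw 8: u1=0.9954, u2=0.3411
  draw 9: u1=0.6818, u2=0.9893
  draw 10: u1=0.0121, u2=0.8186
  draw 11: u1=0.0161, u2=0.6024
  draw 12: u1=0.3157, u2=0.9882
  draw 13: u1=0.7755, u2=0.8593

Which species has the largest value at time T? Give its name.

Dominant species at T: A

t=0.000: E=5 Z=5 G=4 A=5
Draw 1: a1=1.225, a2=1.740, a3=11.450, a0=14.415; τ=−ln(0.6002)/14.415=0.035 → t=0.035; u2·a0=0.0841·14.415=1.212 ≤ a1=1.225 → R1 fires; E=6 Z=5 G=4 A=5
Draw 2: a1=1.470, a2=1.740, a3=13.740, a0=16.950; τ=−ln(0.2517)/16.950=0.081 → t=0.117; u2·a0=0.0818·16.950=1.387 ≤ a1=1.470 → R1 fires; E=7 Z=5 G=4 A=5
Draw 3: a1=1.715, a2=1.740, a3=16.030, a0=19.485; τ=−ln(0.6629)/19.485=0.021 → t=0.138; u2·a0=0.6349·19.485=12.371; a1+a2=3.455 < 12.371 ≤ a1+…+a3=19.485 → R3 fires; E=6 Z=4 G=4 A=7
Draw 4: a1=1.470, a2=1.740, a3=10.992, a0=14.202; τ=−ln(0.9954)/14.202=0.000 → t=0.138; u2·a0=0.7967·14.202=11.315; a1+a2=3.210 < 11.315 ≤ a1+…+a3=14.202 → R3 fires; E=5 Z=3 G=4 A=9
Draw 5: a1=1.225, a2=1.740, a3=6.870, a0=9.835; τ=−ln(0.9723)/9.835=0.003 → t=0.141; u2·a0=0.5057·9.835=4.974; a1+a2=2.965 < 4.974 ≤ a1+…+a3=9.835 → R3 fires; E=4 Z=2 G=4 A=11
Draw 6: a1=0.980, a2=1.740, a3=3.664, a0=6.384; τ=−ln(0.9170)/6.384=0.014 → t=0.155; u2·a0=0.5961·6.384=3.806; a1+a2=2.720 < 3.806 ≤ a1+…+a3=6.384 → R3 fires; E=3 Z=1 G=4 A=13
Draw 7: a1=0.735, a2=1.740, a3=1.374, a0=3.849; τ=−ln(0.8167)/3.849=0.053 → t=0.207; u2·a0=0.4979·3.849=1.916; a1=0.735 < 1.916 ≤ a1+a2=2.475 → R2 fires; E=5 Z=1 G=3 A=13
Draw 8: a1=1.225, a2=1.305, a3=2.290, a0=4.820; τ=−ln(0.9954)/4.820=0.001 → t=0.208; u2·a0=0.3411·4.820=1.644; a1=1.225 < 1.644 ≤ a1+a2=2.530 → R2 fires; E=7 Z=1 G=2 A=13
Draw 9: a1=1.715, a2=0.870, a3=3.206, a0=5.791; τ=−ln(0.6818)/5.791=0.066 → t=0.274; u2·a0=0.9893·5.791=5.729; a1+a2=2.585 < 5.729 ≤ a1+…+a3=5.791 → R3 fires; E=6 Z=0 G=2 A=15
Draw 10: a1=1.470, a2=0.870, a3=0.000, a0=2.340; τ=−ln(0.0121)/2.340=1.887 → t=2.161; u2·a0=0.8186·2.340=1.916; a1=1.470 < 1.916 ≤ a1+a2=2.340 → R2 fires; E=8 Z=0 G=1 A=15
Draw 11: a1=1.960, a2=0.435, a3=0.000, a0=2.395; τ=−ln(0.0161)/2.395=1.724 → t=3.885; u2·a0=0.6024·2.395=1.443 ≤ a1=1.960 → R1 fires; E=9 Z=0 G=1 A=15
Draw 12: a1=2.205, a2=0.435, a3=0.000, a0=2.640; τ=−ln(0.3157)/2.640=0.437 → t=4.322; u2·a0=0.9882·2.640=2.609; a1=2.205 < 2.609 ≤ a1+a2=2.640 → R2 fires; E=11 Z=0 G=0 A=15
Draw 13: a1=2.695, a2=0.000, a3=0.000, a0=2.695; τ=−ln(0.7755)/2.695=0.094 → t=4.416 > T=4.36: stop.
At T=4.36: E=11 Z=0 G=0 A=15; the largest is A.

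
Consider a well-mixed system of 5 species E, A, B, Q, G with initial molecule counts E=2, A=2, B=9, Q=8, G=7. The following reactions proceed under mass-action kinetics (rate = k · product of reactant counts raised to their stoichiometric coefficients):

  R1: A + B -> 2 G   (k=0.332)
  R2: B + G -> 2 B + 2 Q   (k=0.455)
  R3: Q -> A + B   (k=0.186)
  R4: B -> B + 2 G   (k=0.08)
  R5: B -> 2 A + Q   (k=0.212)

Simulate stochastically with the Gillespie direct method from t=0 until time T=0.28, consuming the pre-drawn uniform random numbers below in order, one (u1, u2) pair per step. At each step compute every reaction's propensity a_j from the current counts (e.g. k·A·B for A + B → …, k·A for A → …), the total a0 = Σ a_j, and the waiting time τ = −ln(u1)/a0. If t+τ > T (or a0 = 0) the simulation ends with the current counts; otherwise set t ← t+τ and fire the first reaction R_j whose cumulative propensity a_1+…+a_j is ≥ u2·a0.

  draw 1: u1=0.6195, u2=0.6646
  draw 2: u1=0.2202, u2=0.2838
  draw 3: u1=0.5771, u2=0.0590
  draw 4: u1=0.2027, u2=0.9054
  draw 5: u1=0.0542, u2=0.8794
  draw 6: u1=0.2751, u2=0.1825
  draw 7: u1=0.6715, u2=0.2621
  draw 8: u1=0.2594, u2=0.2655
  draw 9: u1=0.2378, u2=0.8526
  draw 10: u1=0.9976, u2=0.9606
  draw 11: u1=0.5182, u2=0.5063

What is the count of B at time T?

B at T = 15

t=0.000: E=2 A=2 B=9 Q=8 G=7
Draw 1: a1=5.976, a2=28.665, a3=1.488, a4=0.720, a5=1.908, a0=38.757; τ=−ln(0.6195)/38.757=0.012 → t=0.012; u2·a0=0.6646·38.757=25.758; a1=5.976 < 25.758 ≤ a1+a2=34.641 → R2 fires; E=2 A=2 B=10 Q=10 G=6
Draw 2: a1=6.640, a2=27.300, a3=1.860, a4=0.800, a5=2.120, a0=38.720; τ=−ln(0.2202)/38.720=0.039 → t=0.051; u2·a0=0.2838·38.720=10.989; a1=6.640 < 10.989 ≤ a1+a2=33.940 → R2 fires; E=2 A=2 B=11 Q=12 G=5
Draw 3: a1=7.304, a2=25.025, a3=2.232, a4=0.880, a5=2.332, a0=37.773; τ=−ln(0.5771)/37.773=0.015 → t=0.066; u2·a0=0.0590·37.773=2.229 ≤ a1=7.304 → R1 fires; E=2 A=1 B=10 Q=12 G=7
Draw 4: a1=3.320, a2=31.850, a3=2.232, a4=0.800, a5=2.120, a0=40.322; τ=−ln(0.2027)/40.322=0.040 → t=0.106; u2·a0=0.9054·40.322=36.508; a1+a2=35.170 < 36.508 ≤ a1+…+a3=37.402 → R3 fires; E=2 A=2 B=11 Q=11 G=7
Draw 5: a1=7.304, a2=35.035, a3=2.046, a4=0.880, a5=2.332, a0=47.597; τ=−ln(0.0542)/47.597=0.061 → t=0.167; u2·a0=0.8794·47.597=41.857; a1=7.304 < 41.857 ≤ a1+a2=42.339 → R2 fires; E=2 A=2 B=12 Q=13 G=6
Draw 6: a1=7.968, a2=32.760, a3=2.418, a4=0.960, a5=2.544, a0=46.650; τ=−ln(0.2751)/46.650=0.028 → t=0.194; u2·a0=0.1825·46.650=8.514; a1=7.968 < 8.514 ≤ a1+a2=40.728 → R2 fires; E=2 A=2 B=13 Q=15 G=5
Draw 7: a1=8.632, a2=29.575, a3=2.790, a4=1.040, a5=2.756, a0=44.793; τ=−ln(0.6715)/44.793=0.009 → t=0.203; u2·a0=0.2621·44.793=11.740; a1=8.632 < 11.740 ≤ a1+a2=38.207 → R2 fires; E=2 A=2 B=14 Q=17 G=4
Draw 8: a1=9.296, a2=25.480, a3=3.162, a4=1.120, a5=2.968, a0=42.026; τ=−ln(0.2594)/42.026=0.032 → t=0.235; u2·a0=0.2655·42.026=11.158; a1=9.296 < 11.158 ≤ a1+a2=34.776 → R2 fires; E=2 A=2 B=15 Q=19 G=3
Draw 9: a1=9.960, a2=20.475, a3=3.534, a4=1.200, a5=3.180, a0=38.349; τ=−ln(0.2378)/38.349=0.037 → t=0.273; u2·a0=0.8526·38.349=32.696; a1+a2=30.435 < 32.696 ≤ a1+…+a3=33.969 → R3 fires; E=2 A=3 B=16 Q=18 G=3
Draw 10: a1=15.936, a2=21.840, a3=3.348, a4=1.280, a5=3.392, a0=45.796; τ=−ln(0.9976)/45.796=0.000 → t=0.273; u2·a0=0.9606·45.796=43.992; a1+…+a4=42.404 < 43.992 ≤ a1+…+a5=45.796 → R5 fires; E=2 A=5 B=15 Q=19 G=3
Draw 11: a1=24.900, a2=20.475, a3=3.534, a4=1.200, a5=3.180, a0=53.289; τ=−ln(0.5182)/53.289=0.012 → t=0.285 > T=0.28: stop.
Read off B at T=0.28: 15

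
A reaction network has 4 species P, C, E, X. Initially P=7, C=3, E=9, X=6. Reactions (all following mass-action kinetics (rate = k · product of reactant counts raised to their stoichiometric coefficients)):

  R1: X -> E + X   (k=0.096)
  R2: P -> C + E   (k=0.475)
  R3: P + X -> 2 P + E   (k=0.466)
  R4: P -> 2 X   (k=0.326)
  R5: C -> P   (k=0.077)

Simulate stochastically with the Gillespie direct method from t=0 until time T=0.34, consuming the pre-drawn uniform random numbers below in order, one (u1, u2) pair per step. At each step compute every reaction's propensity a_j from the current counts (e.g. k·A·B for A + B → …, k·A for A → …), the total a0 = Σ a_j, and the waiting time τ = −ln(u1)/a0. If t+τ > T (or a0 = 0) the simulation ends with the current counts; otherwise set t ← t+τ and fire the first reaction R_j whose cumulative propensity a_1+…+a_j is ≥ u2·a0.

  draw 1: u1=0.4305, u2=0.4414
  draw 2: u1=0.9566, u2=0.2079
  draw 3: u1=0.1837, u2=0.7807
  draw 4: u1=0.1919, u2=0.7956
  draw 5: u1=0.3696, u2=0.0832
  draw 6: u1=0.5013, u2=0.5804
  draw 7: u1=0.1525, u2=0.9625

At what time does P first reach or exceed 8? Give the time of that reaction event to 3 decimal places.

Threshold first reached at t = 0.032

t=0.000: P=7 C=3 E=9 X=6
Draw 1: a1=0.576, a2=3.325, a3=19.572, a4=2.282, a5=0.231, a0=25.986; τ=−ln(0.4305)/25.986=0.032 → t=0.032; u2·a0=0.4414·25.986=11.470; a1+a2=3.901 < 11.470 ≤ a1+…+a3=23.473 → R3 fires; P=8 C=3 E=10 X=5
Draw 2: a1=0.480, a2=3.800, a3=18.640, a4=2.608, a5=0.231, a0=25.759; τ=−ln(0.9566)/25.759=0.002 → t=0.034; u2·a0=0.2079·25.759=5.355; a1+a2=4.280 < 5.355 ≤ a1+…+a3=22.920 → R3 fires; P=9 C=3 E=11 X=4
Draw 3: a1=0.384, a2=4.275, a3=16.776, a4=2.934, a5=0.231, a0=24.600; τ=−ln(0.1837)/24.600=0.069 → t=0.103; u2·a0=0.7807·24.600=19.205; a1+a2=4.659 < 19.205 ≤ a1+…+a3=21.435 → R3 fires; P=10 C=3 E=12 X=3
Draw 4: a1=0.288, a2=4.750, a3=13.980, a4=3.260, a5=0.231, a0=22.509; τ=−ln(0.1919)/22.509=0.073 → t=0.176; u2·a0=0.7956·22.509=17.908; a1+a2=5.038 < 17.908 ≤ a1+…+a3=19.018 → R3 fires; P=11 C=3 E=13 X=2
Draw 5: a1=0.192, a2=5.225, a3=10.252, a4=3.586, a5=0.231, a0=19.486; τ=−ln(0.3696)/19.486=0.051 → t=0.227; u2·a0=0.0832·19.486=1.621; a1=0.192 < 1.621 ≤ a1+a2=5.417 → R2 fires; P=10 C=4 E=14 X=2
Draw 6: a1=0.192, a2=4.750, a3=9.320, a4=3.260, a5=0.308, a0=17.830; τ=−ln(0.5013)/17.830=0.039 → t=0.266; u2·a0=0.5804·17.830=10.349; a1+a2=4.942 < 10.349 ≤ a1+…+a3=14.262 → R3 fires; P=11 C=4 E=15 X=1
Draw 7: a1=0.096, a2=5.225, a3=5.126, a4=3.586, a5=0.308, a0=14.341; τ=−ln(0.1525)/14.341=0.131 → t=0.397 > T=0.34: stop.
P first becomes ≥ 8 when it reaches 8 at the event at t=0.032.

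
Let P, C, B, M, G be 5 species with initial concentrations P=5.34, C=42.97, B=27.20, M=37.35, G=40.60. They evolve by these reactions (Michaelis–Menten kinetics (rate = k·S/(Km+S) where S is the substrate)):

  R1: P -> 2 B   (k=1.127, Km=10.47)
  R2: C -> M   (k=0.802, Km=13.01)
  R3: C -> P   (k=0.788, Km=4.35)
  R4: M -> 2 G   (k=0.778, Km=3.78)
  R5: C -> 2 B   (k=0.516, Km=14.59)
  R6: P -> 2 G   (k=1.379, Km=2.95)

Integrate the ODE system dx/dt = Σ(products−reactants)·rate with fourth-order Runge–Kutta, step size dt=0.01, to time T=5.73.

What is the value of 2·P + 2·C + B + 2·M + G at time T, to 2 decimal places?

Value at T = 239.12

Check how each reaction changes W = 2·P + 2·C + B + 2·M + G (weight of products minus weight of reactants):
R1: P -> 2 B: (1·2) − (2·1) = 2 − 2 = 0
R2: C -> M: (2·1) − (2·1) = 2 − 2 = 0
R3: C -> P: (2·1) − (2·1) = 2 − 2 = 0
R4: M -> 2 G: (1·2) − (2·1) = 2 − 2 = 0
R5: C -> 2 B: (1·2) − (2·1) = 2 − 2 = 0
R6: P -> 2 G: (1·2) − (2·1) = 2 − 2 = 0
Every reaction leaves W unchanged, so W is conserved and no simulation is needed: W(T) = W(0) = 2·5.34 + 2·42.97 + 27.20 + 2·37.35 + 40.60 = 239.12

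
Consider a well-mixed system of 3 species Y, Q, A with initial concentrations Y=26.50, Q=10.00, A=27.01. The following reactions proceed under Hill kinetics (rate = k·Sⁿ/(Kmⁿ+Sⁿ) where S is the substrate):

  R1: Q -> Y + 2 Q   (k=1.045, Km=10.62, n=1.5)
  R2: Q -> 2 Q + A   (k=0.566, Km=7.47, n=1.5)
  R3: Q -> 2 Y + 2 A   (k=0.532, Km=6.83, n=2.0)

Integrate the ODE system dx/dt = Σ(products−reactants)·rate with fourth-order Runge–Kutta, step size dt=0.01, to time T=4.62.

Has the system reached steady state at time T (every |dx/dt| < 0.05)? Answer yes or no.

RK4 with dt=0.01: 462 steps to T=4.62. Trajectory (selected grid times):
t=0.00: Y=26.50 Q=10.00 A=27.01
t=0.51: Y=27.13 Q=10.25 A=27.56
t=1.03: Y=27.78 Q=10.50 A=28.13
t=1.54: Y=28.43 Q=10.76 A=28.69
t=2.05: Y=29.09 Q=11.02 A=29.27
t=2.57: Y=29.78 Q=11.29 A=29.86
t=3.08: Y=30.46 Q=11.56 A=30.45
t=3.59: Y=31.15 Q=11.84 A=31.04
t=4.11: Y=31.86 Q=12.12 A=31.66
t=4.62: Y=32.57 Q=12.40 A=32.27
Rates at T: R1=0.5831, R2=0.3857, R3=0.4082
dx/dt at T (Σ net stoichiometry × rate): Y=+1.3996, Q=+0.5606, A=+1.2022
Largest |dx/dt| is |+1.3996| (Y) ≥ 0.05 → not steady.

Steady state at T: no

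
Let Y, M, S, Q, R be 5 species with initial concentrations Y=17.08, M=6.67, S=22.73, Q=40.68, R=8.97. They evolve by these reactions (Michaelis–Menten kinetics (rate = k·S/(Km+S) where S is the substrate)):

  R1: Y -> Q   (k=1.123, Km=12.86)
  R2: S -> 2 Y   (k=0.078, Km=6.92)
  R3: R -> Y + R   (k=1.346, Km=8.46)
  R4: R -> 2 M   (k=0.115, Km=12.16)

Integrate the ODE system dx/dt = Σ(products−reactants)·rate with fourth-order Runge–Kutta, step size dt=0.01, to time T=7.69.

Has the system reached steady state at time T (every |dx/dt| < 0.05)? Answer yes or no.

RK4 with dt=0.01: 769 steps to T=7.69. Trajectory (selected grid times):
t=0.00: Y=17.08 M=6.67 S=22.73 Q=40.68 R=8.97
t=0.85: Y=17.22 M=6.75 S=22.68 Q=41.23 R=8.93
t=1.71: Y=17.37 M=6.84 S=22.63 Q=41.78 R=8.89
t=2.56: Y=17.50 M=6.92 S=22.58 Q=42.33 R=8.85
t=3.42: Y=17.64 M=7.00 S=22.53 Q=42.89 R=8.80
t=4.27: Y=17.77 M=7.08 S=22.48 Q=43.44 R=8.76
t=5.13: Y=17.90 M=7.17 S=22.42 Q=44.00 R=8.72
t=5.98: Y=18.03 M=7.25 S=22.37 Q=44.56 R=8.68
t=6.84: Y=18.15 M=7.33 S=22.32 Q=45.12 R=8.64
t=7.69: Y=18.27 M=7.41 S=22.27 Q=45.68 R=8.60
Rates at T: R1=0.6591, R2=0.0595, R3=0.6785, R4=0.0476
dx/dt at T (Σ net stoichiometry × rate): Y=+0.1384, M=+0.0953, S=-0.0595, Q=+0.6591, R=-0.0476
Largest |dx/dt| is |+0.6591| (Q) ≥ 0.05 → not steady.

Steady state at T: no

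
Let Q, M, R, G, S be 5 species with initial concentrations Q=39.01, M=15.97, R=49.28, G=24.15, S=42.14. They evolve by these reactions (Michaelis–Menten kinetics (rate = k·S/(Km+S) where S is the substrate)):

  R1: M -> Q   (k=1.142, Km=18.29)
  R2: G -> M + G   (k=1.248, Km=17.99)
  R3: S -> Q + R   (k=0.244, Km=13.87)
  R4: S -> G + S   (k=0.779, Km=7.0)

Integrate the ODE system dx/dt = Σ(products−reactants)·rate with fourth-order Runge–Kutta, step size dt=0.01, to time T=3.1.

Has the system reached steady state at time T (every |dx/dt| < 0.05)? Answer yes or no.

Steady state at T: no

RK4 with dt=0.01: 310 steps to T=3.1. Trajectory (selected grid times):
t=0.00: Q=39.01 M=15.97 R=49.28 G=24.15 S=42.14
t=0.34: Q=39.25 M=16.03 R=49.34 G=24.38 S=42.08
t=0.69: Q=39.50 M=16.10 R=49.41 G=24.61 S=42.01
t=1.03: Q=39.75 M=16.16 R=49.47 G=24.84 S=41.95
t=1.38: Q=40.00 M=16.23 R=49.53 G=25.07 S=41.89
t=1.72: Q=40.25 M=16.29 R=49.60 G=25.30 S=41.82
t=2.07: Q=40.50 M=16.36 R=49.66 G=25.53 S=41.76
t=2.41: Q=40.74 M=16.43 R=49.72 G=25.76 S=41.70
t=2.76: Q=41.00 M=16.49 R=49.79 G=25.99 S=41.63
t=3.10: Q=41.24 M=16.56 R=49.85 G=26.22 S=41.57
Rates at T: R1=0.5427, R2=0.7401, R3=0.1830, R4=0.6667
dx/dt at T (Σ net stoichiometry × rate): Q=+0.7256, M=+0.1975, R=+0.1830, G=+0.6667, S=-0.1830
Largest |dx/dt| is |+0.7256| (Q) ≥ 0.05 → not steady.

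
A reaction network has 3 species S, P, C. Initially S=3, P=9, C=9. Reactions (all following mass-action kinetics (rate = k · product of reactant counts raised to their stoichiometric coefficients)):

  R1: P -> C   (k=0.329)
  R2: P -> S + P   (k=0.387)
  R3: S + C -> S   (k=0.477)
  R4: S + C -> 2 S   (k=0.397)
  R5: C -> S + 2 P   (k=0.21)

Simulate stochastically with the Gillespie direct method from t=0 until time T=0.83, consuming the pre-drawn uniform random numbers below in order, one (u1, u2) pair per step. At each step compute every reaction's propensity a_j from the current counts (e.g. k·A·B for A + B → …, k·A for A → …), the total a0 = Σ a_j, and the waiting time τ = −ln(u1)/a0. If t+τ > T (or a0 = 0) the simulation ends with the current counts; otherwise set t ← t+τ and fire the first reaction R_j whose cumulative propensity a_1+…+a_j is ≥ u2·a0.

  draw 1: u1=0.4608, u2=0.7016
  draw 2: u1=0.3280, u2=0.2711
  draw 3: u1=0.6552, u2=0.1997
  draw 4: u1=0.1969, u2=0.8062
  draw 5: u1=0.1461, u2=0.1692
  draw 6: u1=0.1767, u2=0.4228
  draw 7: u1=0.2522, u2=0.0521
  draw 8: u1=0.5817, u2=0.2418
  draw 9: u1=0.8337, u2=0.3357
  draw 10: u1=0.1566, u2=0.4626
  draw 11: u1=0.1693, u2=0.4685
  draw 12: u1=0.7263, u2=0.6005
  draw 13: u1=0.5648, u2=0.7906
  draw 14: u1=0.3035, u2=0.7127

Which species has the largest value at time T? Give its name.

Dominant species at T: P

t=0.000: S=3 P=9 C=9
Draw 1: a1=2.961, a2=3.483, a3=12.879, a4=10.719, a5=1.890, a0=31.932; τ=−ln(0.4608)/31.932=0.024 → t=0.024; u2·a0=0.7016·31.932=22.403; a1+…+a3=19.323 < 22.403 ≤ a1+…+a4=30.042 → R4 fires; S=4 P=9 C=8
Draw 2: a1=2.961, a2=3.483, a3=15.264, a4=12.704, a5=1.680, a0=36.092; τ=−ln(0.3280)/36.092=0.031 → t=0.055; u2·a0=0.2711·36.092=9.785; a1+a2=6.444 < 9.785 ≤ a1+…+a3=21.708 → R3 fires; S=4 P=9 C=7
Draw 3: a1=2.961, a2=3.483, a3=13.356, a4=11.116, a5=1.470, a0=32.386; τ=−ln(0.6552)/32.386=0.013 → t=0.068; u2·a0=0.1997·32.386=6.467; a1+a2=6.444 < 6.467 ≤ a1+…+a3=19.800 → R3 fires; S=4 P=9 C=6
Draw 4: a1=2.961, a2=3.483, a3=11.448, a4=9.528, a5=1.260, a0=28.680; τ=−ln(0.1969)/28.680=0.057 → t=0.125; u2·a0=0.8062·28.680=23.122; a1+…+a3=17.892 < 23.122 ≤ a1+…+a4=27.420 → R4 fires; S=5 P=9 C=5
Draw 5: a1=2.961, a2=3.483, a3=11.925, a4=9.925, a5=1.050, a0=29.344; τ=−ln(0.1461)/29.344=0.066 → t=0.190; u2·a0=0.1692·29.344=4.965; a1=2.961 < 4.965 ≤ a1+a2=6.444 → R2 fires; S=6 P=9 C=5
Draw 6: a1=2.961, a2=3.483, a3=14.310, a4=11.910, a5=1.050, a0=33.714; τ=−ln(0.1767)/33.714=0.051 → t=0.242; u2·a0=0.4228·33.714=14.254; a1+a2=6.444 < 14.254 ≤ a1+…+a3=20.754 → R3 fires; S=6 P=9 C=4
Draw 7: a1=2.961, a2=3.483, a3=11.448, a4=9.528, a5=0.840, a0=28.260; τ=−ln(0.2522)/28.260=0.049 → t=0.291; u2·a0=0.0521·28.260=1.472 ≤ a1=2.961 → R1 fires; S=6 P=8 C=5
Draw 8: a1=2.632, a2=3.096, a3=14.310, a4=11.910, a5=1.050, a0=32.998; τ=−ln(0.5817)/32.998=0.016 → t=0.307; u2·a0=0.2418·32.998=7.979; a1+a2=5.728 < 7.979 ≤ a1+…+a3=20.038 → R3 fires; S=6 P=8 C=4
Draw 9: a1=2.632, a2=3.096, a3=11.448, a4=9.528, a5=0.840, a0=27.544; τ=−ln(0.8337)/27.544=0.007 → t=0.314; u2·a0=0.3357·27.544=9.247; a1+a2=5.728 < 9.247 ≤ a1+…+a3=17.176 → R3 fires; S=6 P=8 C=3
Draw 10: a1=2.632, a2=3.096, a3=8.586, a4=7.146, a5=0.630, a0=22.090; τ=−ln(0.1566)/22.090=0.084 → t=0.398; u2·a0=0.4626·22.090=10.219; a1+a2=5.728 < 10.219 ≤ a1+…+a3=14.314 → R3 fires; S=6 P=8 C=2
Draw 11: a1=2.632, a2=3.096, a3=5.724, a4=4.764, a5=0.420, a0=16.636; τ=−ln(0.1693)/16.636=0.107 → t=0.504; u2·a0=0.4685·16.636=7.794; a1+a2=5.728 < 7.794 ≤ a1+…+a3=11.452 → R3 fires; S=6 P=8 C=1
Draw 12: a1=2.632, a2=3.096, a3=2.862, a4=2.382, a5=0.210, a0=11.182; τ=−ln(0.7263)/11.182=0.029 → t=0.533; u2·a0=0.6005·11.182=6.715; a1+a2=5.728 < 6.715 ≤ a1+…+a3=8.590 → R3 fires; S=6 P=8 C=0
Draw 13: a1=2.632, a2=3.096, a3=0.000, a4=0.000, a5=0.000, a0=5.728; τ=−ln(0.5648)/5.728=0.100 → t=0.633; u2·a0=0.7906·5.728=4.529; a1=2.632 < 4.529 ≤ a1+a2=5.728 → R2 fires; S=7 P=8 C=0
Draw 14: a1=2.632, a2=3.096, a3=0.000, a4=0.000, a5=0.000, a0=5.728; τ=−ln(0.3035)/5.728=0.208 → t=0.841 > T=0.83: stop.
At T=0.83: S=7 P=8 C=0; the largest is P.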